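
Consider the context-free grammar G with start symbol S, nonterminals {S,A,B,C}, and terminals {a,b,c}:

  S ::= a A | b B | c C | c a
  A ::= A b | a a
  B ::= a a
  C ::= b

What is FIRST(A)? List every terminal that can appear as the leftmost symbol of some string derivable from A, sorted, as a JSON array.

FIRST sets, iterate to fixpoint:
round 1:
  A via A→a a: +{a}
  B via B→a a: +{a}
  C via C→b: +{b}
  S via S→a A: +{a}
  S via S→b B: +{b}
  S via S→c C: +{c}
  FIRST(S)={a,b,c}  FIRST(A)={a}  FIRST(B)={a}  FIRST(C)={b}
round 2: (no change)
  FIRST(S)={a,b,c}  FIRST(A)={a}  FIRST(B)={a}  FIRST(C)={b}

FIRST(A) = ["a"]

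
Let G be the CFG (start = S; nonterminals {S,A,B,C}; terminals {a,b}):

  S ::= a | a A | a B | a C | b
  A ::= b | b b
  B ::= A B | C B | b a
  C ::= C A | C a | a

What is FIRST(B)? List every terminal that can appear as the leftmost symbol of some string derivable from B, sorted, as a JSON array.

Compute FIRST by fixpoint:
round 1:
  A via A→b: +{b}
  B via B→A B: +{b}
  C via C→a: +{a}
  S via S→a: +{a}
  S via S→b: +{b}
  FIRST(S)={a,b}  FIRST(A)={b}  FIRST(B)={b}  FIRST(C)={a}
round 2:
  B via B→C B: +{a}
  FIRST(S)={a,b}  FIRST(A)={b}  FIRST(B)={a,b}  FIRST(C)={a}
round 3: (no change)
  FIRST(S)={a,b}  FIRST(A)={b}  FIRST(B)={a,b}  FIRST(C)={a}

FIRST(B) = ["a", "b"]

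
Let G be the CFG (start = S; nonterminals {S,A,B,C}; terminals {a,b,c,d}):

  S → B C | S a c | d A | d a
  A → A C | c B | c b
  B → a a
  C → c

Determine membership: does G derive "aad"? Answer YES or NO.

CNF form of G:
  S -> B C | S X4 | T3 A | T3 T2
  A -> A C | T0 B | T0 T1
  B -> T2 T2
  C -> c
  T0 -> c
  T1 -> b
  T2 -> a
  T3 -> d
  X4 -> T2 T0

CYK table (by increasing span):
  [0..0]={T2}  "a"  orig:{}
  [1..1]={T2}  "a"  orig:{}
  [2..2]={T3}  "d"  orig:{}
  [0..1]={B}  "aa"
  [1..2]=∅  "ad"
  [0..2]=∅  "aad"

S ∉ T[0,2] ⇒ NO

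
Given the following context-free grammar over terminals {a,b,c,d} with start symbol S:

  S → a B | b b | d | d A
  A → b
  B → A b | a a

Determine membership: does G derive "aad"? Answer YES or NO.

CNF form of G:
  S -> T0 T0 | T1 B | T2 A | d
  A -> b
  B -> A T0 | T1 T1
  T0 -> b
  T1 -> a
  T2 -> d

CYK fill:
  cell(0,0) a: {T1}  orig:{}
  cell(1,1) a: {T1}  orig:{}
  cell(2,2) d: {S,T2}  orig:{S}
  cell(0,1) aa: {B}
  cell(1,2) ad: ∅
  cell(0,2) aad: ∅

S ∉ T[0,2] ⇒ NO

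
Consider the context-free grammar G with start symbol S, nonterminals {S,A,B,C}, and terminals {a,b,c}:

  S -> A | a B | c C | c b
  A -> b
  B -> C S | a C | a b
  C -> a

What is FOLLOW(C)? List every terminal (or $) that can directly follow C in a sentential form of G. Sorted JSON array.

Compute FIRST by fixpoint:
round 1:
  A via A→b: +{b}
  B via B→a C: +{a}
  C via C→a: +{a}
  S via S→A: +{b}
  S via S→a B: +{a}
  S via S→c C: +{c}
  FIRST(S)={a,b,c}  FIRST(A)={b}  FIRST(B)={a}  FIRST(C)={a}
round 2: — fixpoint
  FIRST(S)={a,b,c}  FIRST(A)={b}  FIRST(B)={a}  FIRST(C)={a}

FOLLOW iteration:
seed FOLLOW(S) with $
pass 1:
  B→C S: FOLLOW(C) ⊇ FIRST(S) = {a,b,c}; new: +{a,b,c}
  S→A: FOLLOW(A) ⊇ FOLLOW(S) ⊇ {$}; new: +{$}
  S→a B: FOLLOW(B) ⊇ FOLLOW(S) ⊇ {$}; new: +{$}
  S→c C: FOLLOW(C) ⊇ FOLLOW(S) ⊇ {$}; new: +{$}
  S: {$}  A: {$}  B: {$}  C: {$,a,b,c}
pass 2: (stable)
  S: {$}  A: {$}  B: {$}  C: {$,a,b,c}

FOLLOW(C) = ["$", "a", "b", "c"]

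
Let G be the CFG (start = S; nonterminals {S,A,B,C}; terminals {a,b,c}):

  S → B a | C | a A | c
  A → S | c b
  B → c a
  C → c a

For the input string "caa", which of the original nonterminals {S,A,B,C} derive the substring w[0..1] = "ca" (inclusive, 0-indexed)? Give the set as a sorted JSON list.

Convert to CNF:
  S -> B T0 | T0 A | T1 T0 | c
  A -> B T0 | T0 A | T1 T0 | T1 T2 | c
  B -> T1 T0
  C -> T1 T0
  T0 -> a
  T1 -> c
  T2 -> b

CYK fill (cells [i..j] with 0 ≤ i ≤ j ≤ 1 only):
  cell(0,0) c: {A,S,T1}  orig:{A,S}
  cell(1,1) a: {T0}  orig:{}
  cell(0,1) ca: {A,B,C,S}

Original NTs in T[0,1] deriving "ca": ["A", "B", "C", "S"]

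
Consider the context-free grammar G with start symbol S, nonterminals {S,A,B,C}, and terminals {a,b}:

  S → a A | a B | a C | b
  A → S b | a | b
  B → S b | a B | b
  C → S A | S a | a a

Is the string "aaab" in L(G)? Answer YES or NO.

Convert to CNF:
  S -> T1 A | T1 B | T1 C | b
  A -> S T0 | a | b
  B -> S T0 | T1 B | b
  C -> S A | S T1 | T1 T1
  T0 -> b
  T1 -> a

CYK fill:
  [0..0]={A,T1}  "a"  orig:{A}
  [1..1]={A,T1}  "a"  orig:{A}
  [2..2]={A,T1}  "a"  orig:{A}
  [3..3]={A,B,S,T0}  "b"  orig:{A,B,S}
  [0..1]={C,S}  "aa"
  [1..2]={C,S}  "aa"
  [2..3]={B,S}  "ab"
  [0..2]={C,S}  "aaa"
  [1..3]={A,B,C,S}  "aab"
  [0..3]={A,B,C,S}  "aaab"

S ∈ T[0,3] ⇒ YES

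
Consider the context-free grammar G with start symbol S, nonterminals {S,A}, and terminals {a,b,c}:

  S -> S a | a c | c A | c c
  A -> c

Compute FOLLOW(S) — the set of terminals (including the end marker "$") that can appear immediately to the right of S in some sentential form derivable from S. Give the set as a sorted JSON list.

Compute FIRST by fixpoint:
iter 1:
  A via A→c: +{c}
  S via S→a c: +{a}
  S via S→c A: +{c}
  FIRST(S)={a,c}  FIRST(A)={c}
iter 2: — fixpoint
  FIRST(S)={a,c}  FIRST(A)={c}

FOLLOW iteration:
initialize: $ ∈ FOLLOW(S)
iter 1:
  S→S a: FOLLOW(S) ⊇ FIRST(a) = {a}; new: +{a}
  S→c A: FOLLOW(A) ⊇ FOLLOW(S) ⊇ {$,a}; new: +{$,a}
  S: {$,a}  A: {$,a}
iter 2: — fixpoint
  S: {$,a}  A: {$,a}

FOLLOW(S) = ["$", "a"]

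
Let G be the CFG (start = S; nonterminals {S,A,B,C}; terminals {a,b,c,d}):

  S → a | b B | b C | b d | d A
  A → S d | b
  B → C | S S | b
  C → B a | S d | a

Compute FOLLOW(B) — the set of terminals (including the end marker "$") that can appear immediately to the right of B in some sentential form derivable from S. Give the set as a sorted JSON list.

FIRST iteration:
round 1:
  A via A→b: +{b}
  B via B→b: +{b}
  C via C→B a: +{b}
  C via C→a: +{a}
  S via S→a: +{a}
  S via S→b B: +{b}
  S via S→d A: +{d}
  FIRST(S)={a,b,d}  FIRST(A)={b}  FIRST(B)={b}  FIRST(C)={a,b}
round 2:
  A via A→S d: +{a,d}
  B via B→C: +{a}
  B via B→S S: +{d}
  C via C→B a: +{d}
  FIRST(S)={a,b,d}  FIRST(A)={a,b,d}  FIRST(B)={a,b,d}  FIRST(C)={a,b,d}
round 3: — fixpoint
  FIRST(S)={a,b,d}  FIRST(A)={a,b,d}  FIRST(B)={a,b,d}  FIRST(C)={a,b,d}

FOLLOW iteration:
seed FOLLOW(S) with $
pass 1:
  A→S d: FOLLOW(S) ⊇ FIRST(d) = {d}; new: +{d}
  B→S S: FOLLOW(S) ⊇ FIRST(S) = {a,b,d}; new: +{a,b}
  C→B a: FOLLOW(B) ⊇ FIRST(a) = {a}; new: +{a}
  S→b B: FOLLOW(B) ⊇ FOLLOW(S) ⊇ {$,a,b,d}; new: +{$,b,d}
  S→b C: FOLLOW(C) ⊇ FOLLOW(S) ⊇ {$,a,b,d}; new: +{$,a,b,d}
  S→d A: FOLLOW(A) ⊇ FOLLOW(S) ⊇ {$,a,b,d}; new: +{$,a,b,d}
  FOLLOW(S)={$,a,b,d}  FOLLOW(A)={$,a,b,d}  FOLLOW(B)={$,a,b,d}  FOLLOW(C)={$,a,b,d}
pass 2: (stable)
  FOLLOW(S)={$,a,b,d}  FOLLOW(A)={$,a,b,d}  FOLLOW(B)={$,a,b,d}  FOLLOW(C)={$,a,b,d}

FOLLOW(B) = ["$", "a", "b", "d"]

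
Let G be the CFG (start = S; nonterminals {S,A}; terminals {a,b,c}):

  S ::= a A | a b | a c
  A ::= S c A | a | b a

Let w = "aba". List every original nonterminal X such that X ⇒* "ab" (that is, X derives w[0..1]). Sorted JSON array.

CNF form of G:
  S -> T2 A | T2 T0 | T2 T1
  A -> S X3 | T1 T2 | a
  T0 -> c
  T1 -> b
  T2 -> a
  X3 -> T0 A

CYK table (by increasing span) — only the sub-triangle for w[0..1]:
  T[0,0] 'a' = {A,T2}  orig:{A}
  T[1,1] 'b' = {T1}  orig:{}
  T[0,1] 'ab' = {S}

Original NTs in T[0,1] deriving "ab": ["S"]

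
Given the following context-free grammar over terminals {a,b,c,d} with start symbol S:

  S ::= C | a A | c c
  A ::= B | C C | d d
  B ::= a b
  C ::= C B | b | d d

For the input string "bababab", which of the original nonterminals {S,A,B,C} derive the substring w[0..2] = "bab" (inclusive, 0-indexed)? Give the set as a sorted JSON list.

Convert to CNF:
  S -> C B | T0 A | T2 T2 | T3 T3 | b
  A -> C C | T0 T1 | T2 T2
  B -> T0 T1
  C -> C B | T2 T2 | b
  T0 -> a
  T1 -> b
  T2 -> d
  T3 -> c

Fill CYK table bottom-up (cells [i..j] with 0 ≤ i ≤ j ≤ 2 only):
  cell(0,0) b: {C,S,T1}  orig:{C,S}
  cell(1,1) a: {T0}  orig:{}
  cell(2,2) b: {C,S,T1}  orig:{C,S}
  cell(0,1) ba: ∅
  cell(1,2) ab: {A,B}
  cell(0,2) bab: {C,S}

Original NTs in T[0,2] deriving "bab": ["C", "S"]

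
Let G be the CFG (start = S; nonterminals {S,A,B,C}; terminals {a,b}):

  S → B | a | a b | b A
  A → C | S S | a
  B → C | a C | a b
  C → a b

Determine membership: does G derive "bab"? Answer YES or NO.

Convert to CNF:
  S -> T0 C | T0 T1 | T1 A | a
  A -> S S | T0 T1 | a
  B -> T0 C | T0 T1
  C -> T0 T1
  T0 -> a
  T1 -> b

CYK table (by increasing span):
  [0..0]={T1}  "b"  orig:{}
  [1..1]={A,S,T0}  "a"  orig:{A,S}
  [2..2]={T1}  "b"  orig:{}
  [0..1]={S}  "ba"
  [1..2]={A,B,C,S}  "ab"
  [0..2]={S}  "bab"

S ∈ T[0,2] ⇒ YES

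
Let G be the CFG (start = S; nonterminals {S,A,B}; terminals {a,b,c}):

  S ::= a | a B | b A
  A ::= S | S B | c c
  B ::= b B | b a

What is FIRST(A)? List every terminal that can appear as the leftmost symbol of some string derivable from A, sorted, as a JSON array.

FIRST iteration:
[1]
  A via A→c c: +{c}
  B via B→b B: +{b}
  S via S→a: +{a}
  S via S→b A: +{b}
  FIRST[S]={a,b}  FIRST[A]={c}  FIRST[B]={b}
[2]
  A via A→S: +{a,b}
  FIRST[S]={a,b}  FIRST[A]={a,b,c}  FIRST[B]={b}
[3] done
  FIRST[S]={a,b}  FIRST[A]={a,b,c}  FIRST[B]={b}

FIRST(A) = ["a", "b", "c"]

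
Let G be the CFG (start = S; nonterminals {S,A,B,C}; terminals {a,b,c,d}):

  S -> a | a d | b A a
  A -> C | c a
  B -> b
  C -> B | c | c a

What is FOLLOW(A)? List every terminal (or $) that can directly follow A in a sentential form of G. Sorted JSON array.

FIRST sets, iterate to fixpoint:
round 1:
  A via A→c a: +{c}
  B via B→b: +{b}
  C via C→B: +{b}
  C via C→c: +{c}
  S via S→a: +{a}
  S via S→b A a: +{b}
  FIRST[S]={a,b}  FIRST[A]={c}  FIRST[B]={b}  FIRST[C]={b,c}
round 2:
  A via A→C: +{b}
  FIRST[S]={a,b}  FIRST[A]={b,c}  FIRST[B]={b}  FIRST[C]={b,c}
round 3: (no change)
  FIRST[S]={a,b}  FIRST[A]={b,c}  FIRST[B]={b}  FIRST[C]={b,c}

FOLLOW sets:
initialize: $ ∈ FOLLOW(S)
[1]
  S→b A a: FOLLOW(A) ⊇ FIRST(a) = {a}; new: +{a}
  FOLLOW(S)={$}  FOLLOW(A)={a}  FOLLOW(B)={}  FOLLOW(C)={}
[2]
  A→C: FOLLOW(C) ⊇ FOLLOW(A) ⊇ {a}; new: +{a}
  C→B: FOLLOW(B) ⊇ FOLLOW(C) ⊇ {a}; new: +{a}
  FOLLOW(S)={$}  FOLLOW(A)={a}  FOLLOW(B)={a}  FOLLOW(C)={a}
[3] — fixpoint
  FOLLOW(S)={$}  FOLLOW(A)={a}  FOLLOW(B)={a}  FOLLOW(C)={a}

FOLLOW(A) = ["a"]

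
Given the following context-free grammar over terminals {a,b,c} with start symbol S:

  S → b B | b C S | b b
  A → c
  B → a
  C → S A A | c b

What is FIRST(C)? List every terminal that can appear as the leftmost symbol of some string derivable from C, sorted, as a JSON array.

Compute FIRST by fixpoint:
pass 1:
  A via A→c: +{c}
  B via B→a: +{a}
  C via C→c b: +{c}
  S via S→b B: +{b}
  FIRST(S)={b}  FIRST(A)={c}  FIRST(B)={a}  FIRST(C)={c}
pass 2:
  C via C→S A A: +{b}
  FIRST(S)={b}  FIRST(A)={c}  FIRST(B)={a}  FIRST(C)={b,c}
pass 3: — fixpoint
  FIRST(S)={b}  FIRST(A)={c}  FIRST(B)={a}  FIRST(C)={b,c}

FIRST(C) = ["b", "c"]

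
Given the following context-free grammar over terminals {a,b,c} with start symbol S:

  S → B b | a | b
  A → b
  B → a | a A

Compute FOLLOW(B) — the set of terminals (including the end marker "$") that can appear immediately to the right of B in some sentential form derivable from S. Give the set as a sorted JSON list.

Compute FIRST by fixpoint:
round 1:
  A via A→b: +{b}
  B via B→a: +{a}
  S via S→B b: +{a}
  S via S→b: +{b}
  FIRST[S]={a,b}  FIRST[A]={b}  FIRST[B]={a}
round 2: (stable)
  FIRST[S]={a,b}  FIRST[A]={b}  FIRST[B]={a}

FOLLOW iteration:
seed FOLLOW(S) with $
iter 1:
  S→B b: FOLLOW(B) ⊇ FIRST(b) = {b}; new: +{b}
  FOLLOW(S)={$}  FOLLOW(A)={}  FOLLOW(B)={b}
iter 2:
  B→a A: FOLLOW(A) ⊇ FOLLOW(B) ⊇ {b}; new: +{b}
  FOLLOW(S)={$}  FOLLOW(A)={b}  FOLLOW(B)={b}
iter 3: (no change)
  FOLLOW(S)={$}  FOLLOW(A)={b}  FOLLOW(B)={b}

FOLLOW(B) = ["b"]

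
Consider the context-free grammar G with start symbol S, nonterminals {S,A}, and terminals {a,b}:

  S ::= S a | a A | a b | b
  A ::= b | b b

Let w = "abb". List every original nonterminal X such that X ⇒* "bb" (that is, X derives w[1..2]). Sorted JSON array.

Convert to CNF:
  S -> S T1 | T1 A | T1 T0 | b
  A -> T0 T0 | b
  T0 -> b
  T1 -> a

CYK fill (cells [i..j] with 1 ≤ i ≤ j ≤ 2 only):
  [1..1]={A,S,T0}  "b"  orig:{A,S}
  [2..2]={A,S,T0}  "b"  orig:{A,S}
  [1..2]={A}  "bb"

Original NTs in T[1,2] deriving "bb": ["A"]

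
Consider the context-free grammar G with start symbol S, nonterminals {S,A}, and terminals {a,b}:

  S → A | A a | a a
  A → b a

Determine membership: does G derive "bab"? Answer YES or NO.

Convert to CNF:
  S -> A T1 | T0 T1 | T1 T1
  A -> T0 T1
  T0 -> b
  T1 -> a

CYK fill:
  [0..0]={T0}  "b"  orig:{}
  [1..1]={T1}  "a"  orig:{}
  [2..2]={T0}  "b"  orig:{}
  [0..1]={A,S}  "ba"
  [1..2]=∅  "ab"
  [0..2]=∅  "bab"

S ∉ T[0,2] ⇒ NO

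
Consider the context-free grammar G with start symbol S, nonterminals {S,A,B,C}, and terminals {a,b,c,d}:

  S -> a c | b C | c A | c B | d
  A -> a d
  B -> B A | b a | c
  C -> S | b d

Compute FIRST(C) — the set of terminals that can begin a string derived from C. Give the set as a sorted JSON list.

FIRST sets, iterate to fixpoint:
[1]
  A via A→a d: +{a}
  B via B→b a: +{b}
  B via B→c: +{c}
  C via C→b d: +{b}
  S via S→a c: +{a}
  S via S→b C: +{b}
  S via S→c A: +{c}
  S via S→d: +{d}
  FIRST[S]={a,b,c,d}  FIRST[A]={a}  FIRST[B]={b,c}  FIRST[C]={b}
[2]
  C via C→S: +{a,c,d}
  FIRST[S]={a,b,c,d}  FIRST[A]={a}  FIRST[B]={b,c}  FIRST[C]={a,b,c,d}
[3] done
  FIRST[S]={a,b,c,d}  FIRST[A]={a}  FIRST[B]={b,c}  FIRST[C]={a,b,c,d}

FIRST(C) = ["a", "b", "c", "d"]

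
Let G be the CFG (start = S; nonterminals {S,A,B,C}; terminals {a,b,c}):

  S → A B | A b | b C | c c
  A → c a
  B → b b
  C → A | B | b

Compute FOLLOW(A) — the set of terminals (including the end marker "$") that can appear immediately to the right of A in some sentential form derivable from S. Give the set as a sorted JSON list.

Compute FIRST by fixpoint:
[1]
  A via A→c a: +{c}
  B via B→b b: +{b}
  C via C→A: +{c}
  C via C→B: +{b}
  S via S→A B: +{c}
  S via S→b C: +{b}
  FIRST[S]={b,c}  FIRST[A]={c}  FIRST[B]={b}  FIRST[C]={b,c}
[2] — fixpoint
  FIRST[S]={b,c}  FIRST[A]={c}  FIRST[B]={b}  FIRST[C]={b,c}

FOLLOW iteration:
seed FOLLOW(S) with $
round 1:
  S→A B: FOLLOW(A) ⊇ FIRST(B) = {b}; new: +{b}
  S→A B: FOLLOW(B) ⊇ FOLLOW(S) ⊇ {$}; new: +{$}
  S→b C: FOLLOW(C) ⊇ FOLLOW(S) ⊇ {$}; new: +{$}
  S: {$}  A: {b}  B: {$}  C: {$}
round 2:
  C→A: FOLLOW(A) ⊇ FOLLOW(C) ⊇ {$}; new: +{$}
  S: {$}  A: {$,b}  B: {$}  C: {$}
round 3: done
  S: {$}  A: {$,b}  B: {$}  C: {$}

FOLLOW(A) = ["$", "b"]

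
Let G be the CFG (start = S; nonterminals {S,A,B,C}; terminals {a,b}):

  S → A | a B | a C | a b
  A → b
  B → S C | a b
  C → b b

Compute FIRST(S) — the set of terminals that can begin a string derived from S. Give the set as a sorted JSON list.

Compute FIRST by fixpoint:
round 1:
  A via A→b: +{b}
  B via B→a b: +{a}
  C via C→b b: +{b}
  S via S→A: +{b}
  S via S→a B: +{a}
  FIRST(S)={a,b}  FIRST(A)={b}  FIRST(B)={a}  FIRST(C)={b}
round 2:
  B via B→S C: +{b}
  FIRST(S)={a,b}  FIRST(A)={b}  FIRST(B)={a,b}  FIRST(C)={b}
round 3: (stable)
  FIRST(S)={a,b}  FIRST(A)={b}  FIRST(B)={a,b}  FIRST(C)={b}

FIRST(S) = ["a", "b"]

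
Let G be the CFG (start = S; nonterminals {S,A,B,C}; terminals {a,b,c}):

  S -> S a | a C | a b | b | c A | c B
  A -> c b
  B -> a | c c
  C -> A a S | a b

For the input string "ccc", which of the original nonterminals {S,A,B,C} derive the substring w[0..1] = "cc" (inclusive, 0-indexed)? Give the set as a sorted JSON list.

CNF form of G:
  S -> S T2 | T0 A | T0 B | T2 C | T2 T1 | b
  A -> T0 T1
  B -> T0 T0 | a
  C -> A X3 | T2 T1
  T0 -> c
  T1 -> b
  T2 -> a
  X3 -> T2 S

CYK fill, restricted to cells inside w[0..1]:
  [0..0]={T0}  "c"  orig:{}
  [1..1]={T0}  "c"  orig:{}
  [0..1]={B}  "cc"

Original NTs in T[0,1] deriving "cc": ["B"]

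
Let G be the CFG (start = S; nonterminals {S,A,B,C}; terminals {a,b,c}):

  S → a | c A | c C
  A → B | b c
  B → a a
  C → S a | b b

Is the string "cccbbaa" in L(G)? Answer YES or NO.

Convert to CNF:
  S -> T2 A | T2 C | a
  A -> T0 T0 | T1 T2
  B -> T0 T0
  C -> S T0 | T1 T1
  T0 -> a
  T1 -> b
  T2 -> c

CYK table (by increasing span):
  T[0,0] 'c' = {T2}  orig:{}
  T[1,1] 'c' = {T2}  orig:{}
  T[2,2] 'c' = {T2}  orig:{}
  T[3,3] 'b' = {T1}  orig:{}
  T[4,4] 'b' = {T1}  orig:{}
  T[5,5] 'a' = {S,T0}  orig:{S}
  T[6,6] 'a' = {S,T0}  orig:{S}
  T[0,1] 'cc' = ∅
  T[1,2] 'cc' = ∅
  T[2,3] 'cb' = ∅
  T[3,4] 'bb' = {C}
  T[4,5] 'ba' = ∅
  T[5,6] 'aa' = {A,B,C}
  T[0,2] 'ccc' = ∅
  T[1,3] 'ccb' = ∅
  T[2,4] 'cbb' = {S}
  T[3,5] 'bba' = ∅
  T[4,6] 'baa' = ∅
  T[0,3] 'cccb' = ∅
  T[1,4] 'ccbb' = ∅
  T[2,5] 'cbba' = {C}
  T[3,6] 'bbaa' = ∅
  T[0,4] 'cccbb' = ∅
  T[1,5] 'ccbba' = {S}
  T[2,6] 'cbbaa' = ∅
  T[0,5] 'cccbba' = ∅
  T[1,6] 'ccbbaa' = {C}
  T[0,6] 'cccbbaa' = {S}

S ∈ T[0,6] ⇒ YES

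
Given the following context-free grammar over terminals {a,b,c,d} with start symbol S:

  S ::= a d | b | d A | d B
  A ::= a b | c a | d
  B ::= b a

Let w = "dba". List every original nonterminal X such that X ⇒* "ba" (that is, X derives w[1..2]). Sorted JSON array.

Convert to CNF:
  S -> T0 T3 | T3 A | T3 B | b
  A -> T0 T1 | T2 T0 | d
  B -> T1 T0
  T0 -> a
  T1 -> b
  T2 -> c
  T3 -> d

CYK fill (cells [i..j] with 1 ≤ i ≤ j ≤ 2 only):
  cell(1,1) b: {S,T1}  orig:{S}
  cell(2,2) a: {T0}  orig:{}
  cell(1,2) ba: {B}

Original NTs in T[1,2] deriving "ba": ["B"]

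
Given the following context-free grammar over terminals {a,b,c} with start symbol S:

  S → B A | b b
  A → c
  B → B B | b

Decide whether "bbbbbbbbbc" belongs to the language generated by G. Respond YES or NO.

Convert to CNF:
  S -> B A | T0 T0
  A -> c
  B -> B B | b
  T0 -> b

CYK fill:
  cell(0,0) b: {B,T0}  orig:{B}
  cell(1,1) b: {B,T0}  orig:{B}
  cell(2,2) b: {B,T0}  orig:{B}
  cell(3,3) b: {B,T0}  orig:{B}
  cell(4,4) b: {B,T0}  orig:{B}
  cell(5,5) b: {B,T0}  orig:{B}
  cell(6,6) b: {B,T0}  orig:{B}
  cell(7,7) b: {B,T0}  orig:{B}
  cell(8,8) b: {B,T0}  orig:{B}
  cell(9,9) c: {A}
  cell(0,1) bb: {B,S}
  cell(1,2) bb: {B,S}
  cell(2,3) bb: {B,S}
  cell(3,4) bb: {B,S}
  cell(4,5) bb: {B,S}
  cell(5,6) bb: {B,S}
  cell(6,7) bb: {B,S}
  cell(7,8) bb: {B,S}
  cell(8,9) bc: {S}
  cell(0,2) bbb: {B}
  cell(1,3) bbb: {B}
  cell(2,4) bbb: {B}
  cell(3,5) bbb: {B}
  cell(4,6) bbb: {B}
  cell(5,7) bbb: {B}
  cell(6,8) bbb: {B}
  cell(7,9) bbc: {S}
  cell(0,3) bbbb: {B}
  cell(1,4) bbbb: {B}
  cell(2,5) bbbb: {B}
  cell(3,6) bbbb: {B}
  cell(4,7) bbbb: {B}
  cell(5,8) bbbb: {B}
  cell(6,9) bbbc: {S}
  cell(0,4) bbbbb: {B}
  cell(1,5) bbbbb: {B}
  cell(2,6) bbbbb: {B}
  cell(3,7) bbbbb: {B}
  cell(4,8) bbbbb: {B}
  cell(5,9) bbbbc: {S}
  cell(0,5) bbbbbb: {B}
  cell(1,6) bbbbbb: {B}
  cell(2,7) bbbbbb: {B}
  cell(3,8) bbbbbb: {B}
  cell(4,9) bbbbbc: {S}
  cell(0,6) bbbbbbb: {B}
  cell(1,7) bbbbbbb: {B}
  cell(2,8) bbbbbbb: {B}
  cell(3,9) bbbbbbc: {S}
  cell(0,7) bbbbbbbb: {B}
  cell(1,8) bbbbbbbb: {B}
  cell(2,9) bbbbbbbc: {S}
  cell(0,8) bbbbbbbbb: {B}
  cell(1,9) bbbbbbbbc: {S}
  cell(0,9) bbbbbbbbbc: {S}

S ∈ T[0,9] ⇒ YES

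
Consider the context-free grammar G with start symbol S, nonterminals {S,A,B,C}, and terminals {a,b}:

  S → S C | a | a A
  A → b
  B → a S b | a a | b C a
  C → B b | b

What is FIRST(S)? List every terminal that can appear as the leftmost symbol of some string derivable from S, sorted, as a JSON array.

FIRST iteration:
pass 1:
  A via A→b: +{b}
  B via B→a S b: +{a}
  B via B→b C a: +{b}
  C via C→B b: +{a,b}
  S via S→a: +{a}
  FIRST[S]={a}  FIRST[A]={b}  FIRST[B]={a,b}  FIRST[C]={a,b}
pass 2: done
  FIRST[S]={a}  FIRST[A]={b}  FIRST[B]={a,b}  FIRST[C]={a,b}

FIRST(S) = ["a"]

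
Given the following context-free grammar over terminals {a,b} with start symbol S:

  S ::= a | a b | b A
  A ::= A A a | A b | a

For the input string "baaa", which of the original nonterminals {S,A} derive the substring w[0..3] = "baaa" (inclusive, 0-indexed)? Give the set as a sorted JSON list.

Convert to CNF:
  S -> T0 T1 | T1 A | a
  A -> A T1 | A X2 | a
  T0 -> a
  T1 -> b
  X2 -> A T0

CYK table (by increasing span), restricted to cells inside w[0..3]:
  [0..0]={T1}  "b"  orig:{}
  [1..1]={A,S,T0}  "a"  orig:{A,S}
  [2..2]={A,S,T0}  "a"  orig:{A,S}
  [3..3]={A,S,T0}  "a"  orig:{A,S}
  [0..1]={S}  "ba"
  [1..2]={X2}  "aa"  orig:{}
  [2..3]={X2}  "aa"  orig:{}
  [0..2]=∅  "baa"
  [1..3]={A}  "aaa"
  [0..3]={S}  "baaa"

Original NTs in T[0,3] deriving "baaa": ["S"]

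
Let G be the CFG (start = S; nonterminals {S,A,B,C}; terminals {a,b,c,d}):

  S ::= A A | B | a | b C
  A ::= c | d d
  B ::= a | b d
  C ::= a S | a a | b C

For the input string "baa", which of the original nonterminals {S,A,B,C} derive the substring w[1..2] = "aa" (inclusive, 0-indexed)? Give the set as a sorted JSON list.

CNF form of G:
  S -> A A | T1 C | T1 T0 | a
  A -> T0 T0 | c
  B -> T1 T0 | a
  C -> T1 C | T2 S | T2 T2
  T0 -> d
  T1 -> b
  T2 -> a

CYK table (by increasing span), restricted to cells inside w[1..2]:
  cell(1,1) a: {B,S,T2}  orig:{B,S}
  cell(2,2) a: {B,S,T2}  orig:{B,S}
  cell(1,2) aa: {C}

Original NTs in T[1,2] deriving "aa": ["C"]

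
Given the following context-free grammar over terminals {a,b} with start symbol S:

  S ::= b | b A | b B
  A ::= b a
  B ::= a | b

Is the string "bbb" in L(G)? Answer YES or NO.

Convert to CNF:
  S -> T0 A | T0 B | b
  A -> T0 T1
  B -> a | b
  T0 -> b
  T1 -> a

CYK fill:
  [0..0]={B,S,T0}  "b"  orig:{B,S}
  [1..1]={B,S,T0}  "b"  orig:{B,S}
  [2..2]={B,S,T0}  "b"  orig:{B,S}
  [0..1]={S}  "bb"
  [1..2]={S}  "bb"
  [0..2]=∅  "bbb"

S ∉ T[0,2] ⇒ NO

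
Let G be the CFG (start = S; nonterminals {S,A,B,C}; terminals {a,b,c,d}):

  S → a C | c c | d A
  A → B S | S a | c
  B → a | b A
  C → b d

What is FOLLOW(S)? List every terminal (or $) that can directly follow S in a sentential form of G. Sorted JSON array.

Compute FIRST by fixpoint:
iter 1:
  A via A→c: +{c}
  B via B→a: +{a}
  B via B→b A: +{b}
  C via C→b d: +{b}
  S via S→a C: +{a}
  S via S→c c: +{c}
  S via S→d A: +{d}
  FIRST[S]={a,c,d}  FIRST[A]={c}  FIRST[B]={a,b}  FIRST[C]={b}
iter 2:
  A via A→B S: +{a,b}
  A via A→S a: +{d}
  FIRST[S]={a,c,d}  FIRST[A]={a,b,c,d}  FIRST[B]={a,b}  FIRST[C]={b}
iter 3: (stable)
  FIRST[S]={a,c,d}  FIRST[A]={a,b,c,d}  FIRST[B]={a,b}  FIRST[C]={b}

FOLLOW sets:
FOLLOW(S) := {$}
iter 1:
  A→B S: FOLLOW(B) ⊇ FIRST(S) = {a,c,d}; new: +{a,c,d}
  A→S a: FOLLOW(S) ⊇ FIRST(a) = {a}; new: +{a}
  B→b A: FOLLOW(A) ⊇ FOLLOW(B) ⊇ {a,c,d}; new: +{a,c,d}
  S→a C: FOLLOW(C) ⊇ FOLLOW(S) ⊇ {$,a}; new: +{$,a}
  S→d A: FOLLOW(A) ⊇ FOLLOW(S) ⊇ {$,a}; new: +{$}
  S: {$,a}  A: {$,a,c,d}  B: {a,c,d}  C: {$,a}
iter 2:
  A→B S: FOLLOW(S) ⊇ FOLLOW(A) ⊇ {$,a,c,d}; new: +{c,d}
  S→a C: FOLLOW(C) ⊇ FOLLOW(S) ⊇ {$,a,c,d}; new: +{c,d}
  S: {$,a,c,d}  A: {$,a,c,d}  B: {a,c,d}  C: {$,a,c,d}
iter 3: done
  S: {$,a,c,d}  A: {$,a,c,d}  B: {a,c,d}  C: {$,a,c,d}

FOLLOW(S) = ["$", "a", "c", "d"]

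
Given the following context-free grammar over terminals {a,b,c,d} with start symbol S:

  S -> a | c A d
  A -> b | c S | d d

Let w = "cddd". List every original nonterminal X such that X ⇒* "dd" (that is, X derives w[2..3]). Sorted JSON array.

Convert to CNF:
  S -> T0 X2 | a
  A -> T0 S | T1 T1 | b
  T0 -> c
  T1 -> d
  X2 -> A T1

Fill CYK table bottom-up (cells [i..j] with 2 ≤ i ≤ j ≤ 3 only):
  [2..2]={T1}  "d"  orig:{}
  [3..3]={T1}  "d"  orig:{}
  [2..3]={A}  "dd"

Original NTs in T[2,3] deriving "dd": ["A"]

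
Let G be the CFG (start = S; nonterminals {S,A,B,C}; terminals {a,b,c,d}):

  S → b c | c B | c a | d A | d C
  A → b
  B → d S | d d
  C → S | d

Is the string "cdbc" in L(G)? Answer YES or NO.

CNF form of G:
  S -> T0 A | T0 C | T1 T2 | T2 B | T2 T3
  A -> b
  B -> T0 S | T0 T0
  C -> T0 A | T0 C | T1 T2 | T2 B | T2 T3 | d
  T0 -> d
  T1 -> b
  T2 -> c
  T3 -> a

Fill CYK table bottom-up:
  [0..0]={T2}  "c"  orig:{}
  [1..1]={C,T0}  "d"  orig:{C}
  [2..2]={A,T1}  "b"  orig:{A}
  [3..3]={T2}  "c"  orig:{}
  [0..1]=∅  "cd"
  [1..2]={C,S}  "db"
  [2..3]={C,S}  "bc"
  [0..2]=∅  "cdb"
  [1..3]={B,C,S}  "dbc"
  [0..3]={C,S}  "cdbc"

S ∈ T[0,3] ⇒ YES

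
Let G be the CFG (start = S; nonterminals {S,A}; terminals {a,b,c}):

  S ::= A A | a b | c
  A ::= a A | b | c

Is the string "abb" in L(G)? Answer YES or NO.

Convert to CNF:
  S -> A A | T0 T1 | c
  A -> T0 A | b | c
  T0 -> a
  T1 -> b

Fill CYK table bottom-up:
  cell(0,0) a: {T0}  orig:{}
  cell(1,1) b: {A,T1}  orig:{A}
  cell(2,2) b: {A,T1}  orig:{A}
  cell(0,1) ab: {A,S}
  cell(1,2) bb: {S}
  cell(0,2) abb: {S}

S ∈ T[0,2] ⇒ YES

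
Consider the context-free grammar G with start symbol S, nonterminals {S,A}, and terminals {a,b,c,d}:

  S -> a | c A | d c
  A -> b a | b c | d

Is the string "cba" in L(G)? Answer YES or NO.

Convert to CNF:
  S -> T2 A | T3 T2 | a
  A -> T0 T1 | T0 T2 | d
  T0 -> b
  T1 -> a
  T2 -> c
  T3 -> d

CYK table (by increasing span):
  cell(0,0) c: {T2}  orig:{}
  cell(1,1) b: {T0}  orig:{}
  cell(2,2) a: {S,T1}  orig:{S}
  cell(0,1) cb: ∅
  cell(1,2) ba: {A}
  cell(0,2) cba: {S}

S ∈ T[0,2] ⇒ YES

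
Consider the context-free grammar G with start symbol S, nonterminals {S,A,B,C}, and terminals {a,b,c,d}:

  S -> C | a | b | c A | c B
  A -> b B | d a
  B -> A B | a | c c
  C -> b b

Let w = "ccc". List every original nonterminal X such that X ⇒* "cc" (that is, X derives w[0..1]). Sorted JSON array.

CNF form of G:
  S -> T0 T0 | T3 A | T3 B | a | b
  A -> T0 B | T1 T2
  B -> A B | T3 T3 | a
  C -> T0 T0
  T0 -> b
  T1 -> d
  T2 -> a
  T3 -> c

Fill CYK table bottom-up, restricted to cells inside w[0..1]:
  T[0,0] 'c' = {T3}  orig:{}
  T[1,1] 'c' = {T3}  orig:{}
  T[0,1] 'cc' = {B}

Original NTs in T[0,1] deriving "cc": ["B"]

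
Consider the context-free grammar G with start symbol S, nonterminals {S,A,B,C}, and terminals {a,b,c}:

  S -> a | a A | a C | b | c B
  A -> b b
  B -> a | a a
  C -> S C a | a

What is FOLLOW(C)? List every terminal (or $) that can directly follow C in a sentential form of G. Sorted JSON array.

Compute FIRST by fixpoint:
pass 1:
  A via A→b b: +{b}
  B via B→a: +{a}
  C via C→a: +{a}
  S via S→a: +{a}
  S via S→b: +{b}
  S via S→c B: +{c}
  S: {a,b,c}  A: {b}  B: {a}  C: {a}
pass 2:
  C via C→S C a: +{b,c}
  S: {a,b,c}  A: {b}  B: {a}  C: {a,b,c}
pass 3: — fixpoint
  S: {a,b,c}  A: {b}  B: {a}  C: {a,b,c}

FOLLOW sets:
FOLLOW(S) := {$}
[1]
  C→S C a: FOLLOW(S) ⊇ FIRST(C) = {a,b,c}; new: +{a,b,c}
  C→S C a: FOLLOW(C) ⊇ FIRST(a) = {a}; new: +{a}
  S→a A: FOLLOW(A) ⊇ FOLLOW(S) ⊇ {$,a,b,c}; new: +{$,a,b,c}
  S→a C: FOLLOW(C) ⊇ FOLLOW(S) ⊇ {$,a,b,c}; new: +{$,b,c}
  S→c B: FOLLOW(B) ⊇ FOLLOW(S) ⊇ {$,a,b,c}; new: +{$,a,b,c}
  FOLLOW(S)={$,a,b,c}  FOLLOW(A)={$,a,b,c}  FOLLOW(B)={$,a,b,c}  FOLLOW(C)={$,a,b,c}
[2] — fixpoint
  FOLLOW(S)={$,a,b,c}  FOLLOW(A)={$,a,b,c}  FOLLOW(B)={$,a,b,c}  FOLLOW(C)={$,a,b,c}

FOLLOW(C) = ["$", "a", "b", "c"]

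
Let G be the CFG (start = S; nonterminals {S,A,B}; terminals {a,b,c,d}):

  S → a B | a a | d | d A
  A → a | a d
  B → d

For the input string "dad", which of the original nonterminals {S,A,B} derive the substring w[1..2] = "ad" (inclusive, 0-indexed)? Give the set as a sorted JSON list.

CNF form of G:
  S -> T0 B | T0 T0 | T1 A | d
  A -> T0 T1 | a
  B -> d
  T0 -> a
  T1 -> d

CYK table (by increasing span) — only the sub-triangle for w[1..2]:
  [1..1]={A,T0}  "a"  orig:{A}
  [2..2]={B,S,T1}  "d"  orig:{B,S}
  [1..2]={A,S}  "ad"

Original NTs in T[1,2] deriving "ad": ["A", "S"]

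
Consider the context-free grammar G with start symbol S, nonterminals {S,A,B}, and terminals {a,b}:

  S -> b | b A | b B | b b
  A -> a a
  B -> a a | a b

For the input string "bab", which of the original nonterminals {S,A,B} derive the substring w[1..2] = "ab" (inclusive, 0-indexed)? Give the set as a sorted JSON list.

Convert to CNF:
  S -> T1 A | T1 B | T1 T1 | b
  A -> T0 T0
  B -> T0 T0 | T0 T1
  T0 -> a
  T1 -> b

CYK table (by increasing span) (cells [i..j] with 1 ≤ i ≤ j ≤ 2 only):
  T[1,1] 'a' = {T0}  orig:{}
  T[2,2] 'b' = {S,T1}  orig:{S}
  T[1,2] 'ab' = {B}

Original NTs in T[1,2] deriving "ab": ["B"]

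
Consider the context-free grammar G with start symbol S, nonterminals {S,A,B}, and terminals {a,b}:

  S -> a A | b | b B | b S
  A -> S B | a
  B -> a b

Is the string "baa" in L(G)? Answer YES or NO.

Convert to CNF:
  S -> T0 A | T1 B | T1 S | b
  A -> S B | a
  B -> T0 T1
  T0 -> a
  T1 -> b

CYK table (by increasing span):
  [0..0]={S,T1}  "b"  orig:{S}
  [1..1]={A,T0}  "a"  orig:{A}
  [2..2]={A,T0}  "a"  orig:{A}
  [0..1]=∅  "ba"
  [1..2]={S}  "aa"
  [0..2]={S}  "baa"

S ∈ T[0,2] ⇒ YES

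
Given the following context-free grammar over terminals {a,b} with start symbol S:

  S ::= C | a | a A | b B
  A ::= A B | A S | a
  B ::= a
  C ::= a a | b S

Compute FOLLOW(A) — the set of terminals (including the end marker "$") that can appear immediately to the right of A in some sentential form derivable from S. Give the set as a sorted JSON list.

FIRST iteration:
round 1:
  A via A→a: +{a}
  B via B→a: +{a}
  C via C→a a: +{a}
  C via C→b S: +{b}
  S via S→C: +{a,b}
  FIRST[S]={a,b}  FIRST[A]={a}  FIRST[B]={a}  FIRST[C]={a,b}
round 2: done
  FIRST[S]={a,b}  FIRST[A]={a}  FIRST[B]={a}  FIRST[C]={a,b}

FOLLOW sets:
seed FOLLOW(S) with $
iter 1:
  A→A B: FOLLOW(A) ⊇ FIRST(B) = {a}; new: +{a}
  A→A B: FOLLOW(B) ⊇ FOLLOW(A) ⊇ {a}; new: +{a}
  A→A S: FOLLOW(A) ⊇ FIRST(S) = {a,b}; new: +{b}
  A→A S: FOLLOW(S) ⊇ FOLLOW(A) ⊇ {a,b}; new: +{a,b}
  S→C: FOLLOW(C) ⊇ FOLLOW(S) ⊇ {$,a,b}; new: +{$,a,b}
  S→a A: FOLLOW(A) ⊇ FOLLOW(S) ⊇ {$,a,b}; new: +{$}
  S→b B: FOLLOW(B) ⊇ FOLLOW(S) ⊇ {$,a,b}; new: +{$,b}
  S: {$,a,b}  A: {$,a,b}  B: {$,a,b}  C: {$,a,b}
iter 2: — fixpoint
  S: {$,a,b}  A: {$,a,b}  B: {$,a,b}  C: {$,a,b}

FOLLOW(A) = ["$", "a", "b"]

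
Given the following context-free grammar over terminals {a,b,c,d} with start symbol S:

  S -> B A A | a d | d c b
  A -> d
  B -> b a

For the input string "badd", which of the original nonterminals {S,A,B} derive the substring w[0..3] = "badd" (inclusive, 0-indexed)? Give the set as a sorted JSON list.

Convert to CNF:
  S -> B X4 | T1 T2 | T2 X5
  A -> d
  B -> T0 T1
  T0 -> b
  T1 -> a
  T2 -> d
  T3 -> c
  X4 -> A A
  X5 -> T3 T0

CYK fill (cells [i..j] with 0 ≤ i ≤ j ≤ 3 only):
  cell(0,0) b: {T0}  orig:{}
  cell(1,1) a: {T1}  orig:{}
  cell(2,2) d: {A,T2}  orig:{A}
  cell(3,3) d: {A,T2}  orig:{A}
  cell(0,1) ba: {B}
  cell(1,2) ad: {S}
  cell(2,3) dd: {X4}  orig:{}
  cell(0,2) bad: ∅
  cell(1,3) add: ∅
  cell(0,3) badd: {S}

Original NTs in T[0,3] deriving "badd": ["S"]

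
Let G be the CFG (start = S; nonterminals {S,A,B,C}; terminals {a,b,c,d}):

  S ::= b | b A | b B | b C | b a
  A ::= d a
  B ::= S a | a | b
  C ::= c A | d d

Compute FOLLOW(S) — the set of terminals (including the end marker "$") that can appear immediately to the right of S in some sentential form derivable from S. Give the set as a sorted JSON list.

FIRST iteration:
pass 1:
  A via A→d a: +{d}
  B via B→a: +{a}
  B via B→b: +{b}
  C via C→c A: +{c}
  C via C→d d: +{d}
  S via S→b: +{b}
  FIRST(S)={b}  FIRST(A)={d}  FIRST(B)={a,b}  FIRST(C)={c,d}
pass 2: (stable)
  FIRST(S)={b}  FIRST(A)={d}  FIRST(B)={a,b}  FIRST(C)={c,d}

FOLLOW iteration:
FOLLOW(S) := {$}
pass 1:
  B→S a: FOLLOW(S) ⊇ FIRST(a) = {a}; new: +{a}
  S→b A: FOLLOW(A) ⊇ FOLLOW(S) ⊇ {$,a}; new: +{$,a}
  S→b B: FOLLOW(B) ⊇ FOLLOW(S) ⊇ {$,a}; new: +{$,a}
  S→b C: FOLLOW(C) ⊇ FOLLOW(S) ⊇ {$,a}; new: +{$,a}
  S: {$,a}  A: {$,a}  B: {$,a}  C: {$,a}
pass 2: — fixpoint
  S: {$,a}  A: {$,a}  B: {$,a}  C: {$,a}

FOLLOW(S) = ["$", "a"]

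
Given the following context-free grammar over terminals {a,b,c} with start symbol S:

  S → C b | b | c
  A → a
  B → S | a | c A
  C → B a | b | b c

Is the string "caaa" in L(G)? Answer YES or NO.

Convert to CNF:
  S -> C T0 | b | c
  A -> a
  B -> C T0 | T1 A | a | b | c
  C -> B T2 | T0 T1 | b
  T0 -> b
  T1 -> c
  T2 -> a

CYK table (by increasing span):
  cell(0,0) c: {B,S,T1}  orig:{B,S}
  cell(1,1) a: {A,B,T2}  orig:{A,B}
  cell(2,2) a: {A,B,T2}  orig:{A,B}
  cell(3,3) a: {A,B,T2}  orig:{A,B}
  cell(0,1) ca: {B,C}
  cell(1,2) aa: {C}
  cell(2,3) aa: {C}
  cell(0,2) caa: {C}
  cell(1,3) aaa: ∅
  cell(0,3) caaa: ∅

S ∉ T[0,3] ⇒ NO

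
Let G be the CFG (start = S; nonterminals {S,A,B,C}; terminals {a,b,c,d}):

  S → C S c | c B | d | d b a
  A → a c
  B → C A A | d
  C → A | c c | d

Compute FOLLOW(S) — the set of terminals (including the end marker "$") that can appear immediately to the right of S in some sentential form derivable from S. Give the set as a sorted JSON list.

FIRST iteration:
round 1:
  A via A→a c: +{a}
  B via B→d: +{d}
  C via C→A: +{a}
  C via C→c c: +{c}
  C via C→d: +{d}
  S via S→C S c: +{a,c,d}
  FIRST(S)={a,c,d}  FIRST(A)={a}  FIRST(B)={d}  FIRST(C)={a,c,d}
round 2:
  B via B→C A A: +{a,c}
  FIRST(S)={a,c,d}  FIRST(A)={a}  FIRST(B)={a,c,d}  FIRST(C)={a,c,d}
round 3: done
  FIRST(S)={a,c,d}  FIRST(A)={a}  FIRST(B)={a,c,d}  FIRST(C)={a,c,d}

FOLLOW sets:
FOLLOW(S) := {$}
[1]
  B→C A A: FOLLOW(C) ⊇ FIRST(A) = {a}; new: +{a}
  B→C A A: FOLLOW(A) ⊇ FIRST(A) = {a}; new: +{a}
  S→C S c: FOLLOW(C) ⊇ FIRST(S) = {a,c,d}; new: +{c,d}
  S→C S c: FOLLOW(S) ⊇ FIRST(c) = {c}; new: +{c}
  S→c B: FOLLOW(B) ⊇ FOLLOW(S) ⊇ {$,c}; new: +{$,c}
  FOLLOW(S)={$,c}  FOLLOW(A)={a}  FOLLOW(B)={$,c}  FOLLOW(C)={a,c,d}
[2]
  B→C A A: FOLLOW(A) ⊇ FOLLOW(B) ⊇ {$,c}; new: +{$,c}
  C→A: FOLLOW(A) ⊇ FOLLOW(C) ⊇ {a,c,d}; new: +{d}
  FOLLOW(S)={$,c}  FOLLOW(A)={$,a,c,d}  FOLLOW(B)={$,c}  FOLLOW(C)={a,c,d}
[3] (no change)
  FOLLOW(S)={$,c}  FOLLOW(A)={$,a,c,d}  FOLLOW(B)={$,c}  FOLLOW(C)={a,c,d}

FOLLOW(S) = ["$", "c"]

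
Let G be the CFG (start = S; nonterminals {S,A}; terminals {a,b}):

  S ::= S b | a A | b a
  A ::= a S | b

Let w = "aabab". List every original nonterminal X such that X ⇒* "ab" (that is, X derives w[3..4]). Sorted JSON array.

Convert to CNF:
  S -> S T1 | T0 A | T1 T0
  A -> T0 S | b
  T0 -> a
  T1 -> b

Fill CYK table bottom-up — only the sub-triangle for w[3..4]:
  [3..3]={T0}  "a"  orig:{}
  [4..4]={A,T1}  "b"  orig:{A}
  [3..4]={S}  "ab"

Original NTs in T[3,4] deriving "ab": ["S"]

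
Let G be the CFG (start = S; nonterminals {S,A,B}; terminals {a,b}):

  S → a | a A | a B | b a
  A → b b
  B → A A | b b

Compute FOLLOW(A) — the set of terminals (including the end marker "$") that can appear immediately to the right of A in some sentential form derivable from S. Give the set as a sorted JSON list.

Compute FIRST by fixpoint:
iter 1:
  A via A→b b: +{b}
  B via B→A A: +{b}
  S via S→a: +{a}
  S via S→b a: +{b}
  FIRST[S]={a,b}  FIRST[A]={b}  FIRST[B]={b}
iter 2: — fixpoint
  FIRST[S]={a,b}  FIRST[A]={b}  FIRST[B]={b}

Compute FOLLOW by fixpoint:
initialize: $ ∈ FOLLOW(S)
iter 1:
  B→A A: FOLLOW(A) ⊇ FIRST(A) = {b}; new: +{b}
  S→a A: FOLLOW(A) ⊇ FOLLOW(S) ⊇ {$}; new: +{$}
  S→a B: FOLLOW(B) ⊇ FOLLOW(S) ⊇ {$}; new: +{$}
  FOLLOW(S)={$}  FOLLOW(A)={$,b}  FOLLOW(B)={$}
iter 2: — fixpoint
  FOLLOW(S)={$}  FOLLOW(A)={$,b}  FOLLOW(B)={$}

FOLLOW(A) = ["$", "b"]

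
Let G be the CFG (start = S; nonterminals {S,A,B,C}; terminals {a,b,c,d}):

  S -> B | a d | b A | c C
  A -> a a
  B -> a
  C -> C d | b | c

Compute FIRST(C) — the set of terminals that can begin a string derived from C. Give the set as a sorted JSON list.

FIRST iteration:
pass 1:
  A via A→a a: +{a}
  B via B→a: +{a}
  C via C→b: +{b}
  C via C→c: +{c}
  S via S→B: +{a}
  S via S→b A: +{b}
  S via S→c C: +{c}
  FIRST(S)={a,b,c}  FIRST(A)={a}  FIRST(B)={a}  FIRST(C)={b,c}
pass 2: done
  FIRST(S)={a,b,c}  FIRST(A)={a}  FIRST(B)={a}  FIRST(C)={b,c}

FIRST(C) = ["b", "c"]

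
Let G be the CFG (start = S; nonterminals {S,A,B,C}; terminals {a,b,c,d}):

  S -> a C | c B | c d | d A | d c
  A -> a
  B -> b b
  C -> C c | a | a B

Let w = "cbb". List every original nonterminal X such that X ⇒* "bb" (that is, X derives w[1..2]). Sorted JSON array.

CNF form of G:
  S -> T1 B | T1 T3 | T2 C | T3 A | T3 T1
  A -> a
  B -> T0 T0
  C -> C T1 | T2 B | a
  T0 -> b
  T1 -> c
  T2 -> a
  T3 -> d

CYK fill (cells [i..j] with 1 ≤ i ≤ j ≤ 2 only):
  [1..1]={T0}  "b"  orig:{}
  [2..2]={T0}  "b"  orig:{}
  [1..2]={B}  "bb"

Original NTs in T[1,2] deriving "bb": ["B"]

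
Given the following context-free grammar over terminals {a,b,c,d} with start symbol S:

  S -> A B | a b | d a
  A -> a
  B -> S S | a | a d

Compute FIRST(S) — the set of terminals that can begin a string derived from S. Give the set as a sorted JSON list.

Compute FIRST by fixpoint:
pass 1:
  A via A→a: +{a}
  B via B→a: +{a}
  S via S→A B: +{a}
  S via S→d a: +{d}
  S: {a,d}  A: {a}  B: {a}
pass 2:
  B via B→S S: +{d}
  S: {a,d}  A: {a}  B: {a,d}
pass 3: done
  S: {a,d}  A: {a}  B: {a,d}

FIRST(S) = ["a", "d"]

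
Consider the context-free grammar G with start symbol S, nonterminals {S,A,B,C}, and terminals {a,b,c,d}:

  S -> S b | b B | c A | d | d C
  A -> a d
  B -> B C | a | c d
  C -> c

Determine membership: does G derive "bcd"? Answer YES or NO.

Convert to CNF:
  S -> S T3 | T1 C | T2 A | T3 B | d
  A -> T0 T1
  B -> B C | T2 T1 | a
  C -> c
  T0 -> a
  T1 -> d
  T2 -> c
  T3 -> b

Fill CYK table bottom-up:
  [0..0]={T3}  "b"  orig:{}
  [1..1]={C,T2}  "c"  orig:{C}
  [2..2]={S,T1}  "d"  orig:{S}
  [0..1]=∅  "bc"
  [1..2]={B}  "cd"
  [0..2]={S}  "bcd"

S ∈ T[0,2] ⇒ YES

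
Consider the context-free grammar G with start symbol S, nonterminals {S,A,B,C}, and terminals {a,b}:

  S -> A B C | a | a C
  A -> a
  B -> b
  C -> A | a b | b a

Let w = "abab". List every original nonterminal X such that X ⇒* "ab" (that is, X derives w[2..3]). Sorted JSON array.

CNF form of G:
  S -> A X2 | T0 C | a
  A -> a
  B -> b
  C -> T0 T1 | T1 T0 | a
  T0 -> a
  T1 -> b
  X2 -> B C

Fill CYK table bottom-up, restricted to cells inside w[2..3]:
  [2..2]={A,C,S,T0}  "a"  orig:{A,C,S}
  [3..3]={B,T1}  "b"  orig:{B}
  [2..3]={C}  "ab"

Original NTs in T[2,3] deriving "ab": ["C"]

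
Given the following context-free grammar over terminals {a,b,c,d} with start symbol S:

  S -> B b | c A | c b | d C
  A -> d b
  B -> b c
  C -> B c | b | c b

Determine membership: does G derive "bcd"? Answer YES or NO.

Convert to CNF:
  S -> B T1 | T0 C | T2 A | T2 T1
  A -> T0 T1
  B -> T1 T2
  C -> B T2 | T2 T1 | b
  T0 -> d
  T1 -> b
  T2 -> c

Fill CYK table bottom-up:
  T[0,0] 'b' = {C,T1}  orig:{C}
  T[1,1] 'c' = {T2}  orig:{}
  T[2,2] 'd' = {T0}  orig:{}
  T[0,1] 'bc' = {B}
  T[1,2] 'cd' = ∅
  T[0,2] 'bcd' = ∅

S ∉ T[0,2] ⇒ NO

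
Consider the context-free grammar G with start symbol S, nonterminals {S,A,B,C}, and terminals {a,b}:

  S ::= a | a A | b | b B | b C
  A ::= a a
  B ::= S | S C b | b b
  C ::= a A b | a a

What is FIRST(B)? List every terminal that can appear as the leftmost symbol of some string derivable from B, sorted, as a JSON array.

FIRST sets, iterate to fixpoint:
round 1:
  A via A→a a: +{a}
  B via B→b b: +{b}
  C via C→a A b: +{a}
  S via S→a: +{a}
  S via S→b: +{b}
  FIRST[S]={a,b}  FIRST[A]={a}  FIRST[B]={b}  FIRST[C]={a}
round 2:
  B via B→S: +{a}
  FIRST[S]={a,b}  FIRST[A]={a}  FIRST[B]={a,b}  FIRST[C]={a}
round 3: done
  FIRST[S]={a,b}  FIRST[A]={a}  FIRST[B]={a,b}  FIRST[C]={a}

FIRST(B) = ["a", "b"]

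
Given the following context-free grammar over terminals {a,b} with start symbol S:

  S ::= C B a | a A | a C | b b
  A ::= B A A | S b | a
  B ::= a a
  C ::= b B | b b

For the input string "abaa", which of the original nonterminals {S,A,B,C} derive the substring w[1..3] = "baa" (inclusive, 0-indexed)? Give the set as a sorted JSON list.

CNF form of G:
  S -> C X3 | T0 T0 | T1 A | T1 C
  A -> B X2 | S T0 | a
  B -> T1 T1
  C -> T0 B | T0 T0
  T0 -> b
  T1 -> a
  X2 -> A A
  X3 -> B T1

CYK table (by increasing span) (cells [i..j] with 1 ≤ i ≤ j ≤ 3 only):
  cell(1,1) b: {T0}  orig:{}
  cell(2,2) a: {A,T1}  orig:{A}
  cell(3,3) a: {A,T1}  orig:{A}
  cell(1,2) ba: ∅
  cell(2,3) aa: {B,S,X2}  orig:{B,S}
  cell(1,3) baa: {C}

Original NTs in T[1,3] deriving "baa": ["C"]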